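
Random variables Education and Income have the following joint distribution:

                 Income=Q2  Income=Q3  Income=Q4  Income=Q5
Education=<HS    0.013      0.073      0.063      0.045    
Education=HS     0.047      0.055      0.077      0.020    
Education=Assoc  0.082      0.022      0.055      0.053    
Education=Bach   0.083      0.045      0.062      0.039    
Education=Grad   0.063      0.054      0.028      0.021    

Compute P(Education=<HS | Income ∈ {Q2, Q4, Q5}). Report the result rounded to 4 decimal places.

P(Income=Q2) = 0.013 + 0.047 + 0.082 + 0.083 + 0.063 = 0.288.
P(Income=Q4) = 0.063 + 0.077 + 0.055 + 0.062 + 0.028 = 0.285.
P(Income=Q5) = 0.045 + 0.020 + 0.053 + 0.039 + 0.021 = 0.178.
P(Income ∈ {Q2, Q4, Q5}) = 0.288 + 0.285 + 0.178 = 0.751; P(Education=<HS, Income ∈ {Q2, Q4, Q5}) = 0.013 + 0.063 + 0.045 = 0.121.
P(Education=<HS | Income ∈ {Q2, Q4, Q5}) = 0.121/0.751 = 0.1611.

0.1611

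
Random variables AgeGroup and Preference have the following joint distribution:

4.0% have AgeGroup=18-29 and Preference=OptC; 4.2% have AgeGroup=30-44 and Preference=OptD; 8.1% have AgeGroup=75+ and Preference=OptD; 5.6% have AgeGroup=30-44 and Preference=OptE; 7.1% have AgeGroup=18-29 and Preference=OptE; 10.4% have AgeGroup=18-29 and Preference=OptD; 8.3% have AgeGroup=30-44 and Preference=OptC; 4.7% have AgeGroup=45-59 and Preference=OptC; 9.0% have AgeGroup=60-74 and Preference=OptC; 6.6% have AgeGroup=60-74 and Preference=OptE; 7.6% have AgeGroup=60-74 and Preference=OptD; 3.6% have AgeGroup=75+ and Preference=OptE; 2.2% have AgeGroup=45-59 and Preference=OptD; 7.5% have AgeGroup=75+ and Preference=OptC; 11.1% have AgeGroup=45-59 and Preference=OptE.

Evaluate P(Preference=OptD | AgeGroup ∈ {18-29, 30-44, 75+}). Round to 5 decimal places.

0.38605

P(AgeGroup=18-29) = 0.040 + 0.104 + 0.071 = 0.215.
P(AgeGroup=30-44) = 0.083 + 0.042 + 0.056 = 0.181.
P(AgeGroup=75+) = 0.075 + 0.081 + 0.036 = 0.192.
P(AgeGroup ∈ {18-29, 30-44, 75+}) = 0.215 + 0.181 + 0.192 = 0.588; P(Preference=OptD, AgeGroup ∈ {18-29, 30-44, 75+}) = 0.104 + 0.042 + 0.081 = 0.227.
P(Preference=OptD | AgeGroup ∈ {18-29, 30-44, 75+}) = 0.227/0.588 = 0.38605.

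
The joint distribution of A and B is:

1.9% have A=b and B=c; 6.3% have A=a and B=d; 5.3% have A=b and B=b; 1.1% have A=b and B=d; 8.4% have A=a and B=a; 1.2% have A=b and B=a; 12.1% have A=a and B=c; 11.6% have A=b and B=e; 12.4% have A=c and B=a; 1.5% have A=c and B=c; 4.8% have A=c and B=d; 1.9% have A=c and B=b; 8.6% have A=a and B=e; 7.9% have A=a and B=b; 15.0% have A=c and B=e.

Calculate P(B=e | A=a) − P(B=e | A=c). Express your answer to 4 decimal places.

P(A=a) = 0.084 + 0.079 + 0.121 + 0.063 + 0.086 = 0.433; P(B=e | A=a) = 0.086/0.433 = 0.19861.
P(A=c) = 0.124 + 0.019 + 0.015 + 0.048 + 0.150 = 0.356; P(B=e | A=c) = 0.150/0.356 = 0.42135.
Difference = -0.2227.

-0.2227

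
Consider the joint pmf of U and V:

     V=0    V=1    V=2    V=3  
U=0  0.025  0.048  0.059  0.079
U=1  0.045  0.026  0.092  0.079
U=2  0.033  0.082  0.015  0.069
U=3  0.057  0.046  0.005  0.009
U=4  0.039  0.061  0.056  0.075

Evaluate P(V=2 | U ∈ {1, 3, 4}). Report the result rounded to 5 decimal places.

P(U=1) = 0.045 + 0.026 + 0.092 + 0.079 = 0.242.
P(U=3) = 0.057 + 0.046 + 0.005 + 0.009 = 0.117.
P(U=4) = 0.039 + 0.061 + 0.056 + 0.075 = 0.231.
P(U ∈ {1, 3, 4}) = 0.242 + 0.117 + 0.231 = 0.590; P(V=2, U ∈ {1, 3, 4}) = 0.092 + 0.005 + 0.056 = 0.153.
P(V=2 | U ∈ {1, 3, 4}) = 0.153/0.590 = 0.25932.

0.25932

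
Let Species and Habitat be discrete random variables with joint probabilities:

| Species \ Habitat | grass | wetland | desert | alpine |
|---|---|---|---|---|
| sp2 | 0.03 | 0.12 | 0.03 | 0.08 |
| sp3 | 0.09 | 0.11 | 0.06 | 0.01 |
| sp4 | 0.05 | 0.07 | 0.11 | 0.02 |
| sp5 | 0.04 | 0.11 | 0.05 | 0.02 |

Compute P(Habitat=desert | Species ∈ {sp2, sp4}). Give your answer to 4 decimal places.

P(Species=sp2) = 0.03 + 0.12 + 0.03 + 0.08 = 0.26.
P(Species=sp4) = 0.05 + 0.07 + 0.11 + 0.02 = 0.25.
P(Species ∈ {sp2, sp4}) = 0.26 + 0.25 = 0.51; P(Habitat=desert, Species ∈ {sp2, sp4}) = 0.03 + 0.11 = 0.14.
P(Habitat=desert | Species ∈ {sp2, sp4}) = 0.14/0.51 = 0.2745.

0.2745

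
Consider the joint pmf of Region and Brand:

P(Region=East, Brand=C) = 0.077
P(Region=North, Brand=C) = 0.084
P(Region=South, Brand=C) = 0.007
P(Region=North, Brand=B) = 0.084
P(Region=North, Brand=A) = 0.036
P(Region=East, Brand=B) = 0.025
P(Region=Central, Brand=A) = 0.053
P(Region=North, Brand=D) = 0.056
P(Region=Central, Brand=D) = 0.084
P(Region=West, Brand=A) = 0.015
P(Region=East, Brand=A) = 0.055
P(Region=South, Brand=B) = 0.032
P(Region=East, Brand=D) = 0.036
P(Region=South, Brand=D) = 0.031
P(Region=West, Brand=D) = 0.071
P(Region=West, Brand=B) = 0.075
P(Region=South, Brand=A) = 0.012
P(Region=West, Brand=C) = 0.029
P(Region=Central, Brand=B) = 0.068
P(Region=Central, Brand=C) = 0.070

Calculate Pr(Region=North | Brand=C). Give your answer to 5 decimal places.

P(Brand=C) = 0.084 + 0.007 + 0.077 + 0.029 + 0.070 = 0.267.
P(Region=North | Brand=C) = 0.084/0.267 = 0.31461.

0.31461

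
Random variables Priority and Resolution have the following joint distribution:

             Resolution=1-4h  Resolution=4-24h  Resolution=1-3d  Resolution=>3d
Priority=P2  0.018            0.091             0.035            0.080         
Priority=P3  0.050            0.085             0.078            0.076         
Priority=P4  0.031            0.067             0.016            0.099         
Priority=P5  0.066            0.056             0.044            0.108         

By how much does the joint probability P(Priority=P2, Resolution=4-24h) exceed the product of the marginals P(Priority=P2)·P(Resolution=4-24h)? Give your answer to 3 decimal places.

P(Priority=P2) = 0.018 + 0.091 + 0.035 + 0.080 = 0.224.
P(Resolution=4-24h) = 0.091 + 0.085 + 0.067 + 0.056 = 0.299.
P(Priority=P2, Resolution=4-24h) − P(Priority=P2)P(Resolution=4-24h) = 0.091 − 0.224×0.299 = 0.024.

0.024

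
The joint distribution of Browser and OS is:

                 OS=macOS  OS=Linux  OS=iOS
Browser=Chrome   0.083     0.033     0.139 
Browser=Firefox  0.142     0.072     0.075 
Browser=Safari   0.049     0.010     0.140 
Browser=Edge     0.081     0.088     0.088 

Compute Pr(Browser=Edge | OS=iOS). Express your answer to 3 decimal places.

0.199

P(OS=iOS) = 0.139 + 0.075 + 0.140 + 0.088 = 0.442.
P(Browser=Edge | OS=iOS) = 0.088/0.442 = 0.199.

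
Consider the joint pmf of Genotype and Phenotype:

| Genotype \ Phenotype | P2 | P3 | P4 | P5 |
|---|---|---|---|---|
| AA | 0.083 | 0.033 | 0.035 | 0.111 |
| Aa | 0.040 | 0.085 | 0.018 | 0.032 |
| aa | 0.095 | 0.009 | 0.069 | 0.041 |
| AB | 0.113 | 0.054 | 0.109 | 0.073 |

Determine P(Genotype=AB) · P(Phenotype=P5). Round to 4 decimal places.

0.0897

P(Genotype=AB) = 0.113 + 0.054 + 0.109 + 0.073 = 0.349.
P(Phenotype=P5) = 0.111 + 0.032 + 0.041 + 0.073 = 0.257.
Product: 0.349 × 0.257 = 0.0897.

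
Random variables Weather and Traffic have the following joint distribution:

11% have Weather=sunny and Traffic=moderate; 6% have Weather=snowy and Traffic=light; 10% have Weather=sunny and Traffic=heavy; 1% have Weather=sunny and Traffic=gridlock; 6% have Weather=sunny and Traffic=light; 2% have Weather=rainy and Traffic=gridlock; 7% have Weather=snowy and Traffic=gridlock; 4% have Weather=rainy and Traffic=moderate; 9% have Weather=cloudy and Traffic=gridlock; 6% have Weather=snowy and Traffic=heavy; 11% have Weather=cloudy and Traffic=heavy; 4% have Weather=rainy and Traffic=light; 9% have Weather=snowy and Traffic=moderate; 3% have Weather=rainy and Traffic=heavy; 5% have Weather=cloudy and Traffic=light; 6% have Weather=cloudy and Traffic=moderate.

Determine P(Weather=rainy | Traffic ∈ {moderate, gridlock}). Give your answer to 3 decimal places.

P(Traffic=moderate) = 0.11 + 0.06 + 0.04 + 0.09 = 0.30.
P(Traffic=gridlock) = 0.01 + 0.09 + 0.02 + 0.07 = 0.19.
P(Traffic ∈ {moderate, gridlock}) = 0.30 + 0.19 = 0.49; P(Weather=rainy, Traffic ∈ {moderate, gridlock}) = 0.04 + 0.02 = 0.06.
P(Weather=rainy | Traffic ∈ {moderate, gridlock}) = 0.06/0.49 = 0.122.

0.122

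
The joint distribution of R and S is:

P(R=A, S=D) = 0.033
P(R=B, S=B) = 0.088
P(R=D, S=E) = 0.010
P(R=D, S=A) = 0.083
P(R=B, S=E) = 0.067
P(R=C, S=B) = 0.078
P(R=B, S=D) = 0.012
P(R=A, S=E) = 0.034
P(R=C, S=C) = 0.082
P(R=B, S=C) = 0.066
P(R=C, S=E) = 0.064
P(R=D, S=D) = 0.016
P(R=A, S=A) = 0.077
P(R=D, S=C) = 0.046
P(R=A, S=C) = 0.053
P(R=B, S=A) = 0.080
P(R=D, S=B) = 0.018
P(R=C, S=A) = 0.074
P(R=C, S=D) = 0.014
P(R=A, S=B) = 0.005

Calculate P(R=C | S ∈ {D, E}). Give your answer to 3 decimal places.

P(S=D) = 0.033 + 0.012 + 0.014 + 0.016 = 0.075.
P(S=E) = 0.034 + 0.067 + 0.064 + 0.010 = 0.175.
P(S ∈ {D, E}) = 0.075 + 0.175 = 0.250; P(R=C, S ∈ {D, E}) = 0.014 + 0.064 = 0.078.
P(R=C | S ∈ {D, E}) = 0.078/0.250 = 0.312.

0.312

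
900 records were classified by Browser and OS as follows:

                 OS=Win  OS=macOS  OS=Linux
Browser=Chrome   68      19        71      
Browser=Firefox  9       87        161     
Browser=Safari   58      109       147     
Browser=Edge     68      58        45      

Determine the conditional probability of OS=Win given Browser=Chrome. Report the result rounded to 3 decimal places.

Total with Browser=Chrome: 68 + 19 + 71 = 158.
P(OS=Win | Browser=Chrome) = 68/158 = 0.430.

0.430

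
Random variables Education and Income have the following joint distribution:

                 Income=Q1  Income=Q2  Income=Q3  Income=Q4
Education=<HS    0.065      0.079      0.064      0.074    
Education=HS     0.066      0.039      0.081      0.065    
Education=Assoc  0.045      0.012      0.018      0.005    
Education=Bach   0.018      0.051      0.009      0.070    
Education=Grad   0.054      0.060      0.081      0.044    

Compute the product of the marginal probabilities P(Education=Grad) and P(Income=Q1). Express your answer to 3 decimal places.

0.059

P(Education=Grad) = 0.054 + 0.060 + 0.081 + 0.044 = 0.239.
P(Income=Q1) = 0.065 + 0.066 + 0.045 + 0.018 + 0.054 = 0.248.
Product: 0.239 × 0.248 = 0.059.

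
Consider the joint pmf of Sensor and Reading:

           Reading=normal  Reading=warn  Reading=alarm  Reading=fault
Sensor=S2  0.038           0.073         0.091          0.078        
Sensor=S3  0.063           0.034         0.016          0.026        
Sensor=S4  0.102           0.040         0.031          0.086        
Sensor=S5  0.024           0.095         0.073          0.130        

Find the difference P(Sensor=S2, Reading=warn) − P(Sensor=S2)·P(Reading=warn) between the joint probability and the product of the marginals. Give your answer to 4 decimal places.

P(Sensor=S2) = 0.038 + 0.073 + 0.091 + 0.078 = 0.280.
P(Reading=warn) = 0.073 + 0.034 + 0.040 + 0.095 = 0.242.
P(Sensor=S2, Reading=warn) − P(Sensor=S2)P(Reading=warn) = 0.073 − 0.280×0.242 = 0.0052.

0.0052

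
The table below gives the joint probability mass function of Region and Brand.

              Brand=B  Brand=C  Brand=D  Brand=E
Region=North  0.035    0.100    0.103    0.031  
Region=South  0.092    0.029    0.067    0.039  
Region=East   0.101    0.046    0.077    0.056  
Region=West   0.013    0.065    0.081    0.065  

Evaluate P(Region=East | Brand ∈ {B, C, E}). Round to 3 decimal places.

0.302

P(Brand=B) = 0.035 + 0.092 + 0.101 + 0.013 = 0.241.
P(Brand=C) = 0.100 + 0.029 + 0.046 + 0.065 = 0.240.
P(Brand=E) = 0.031 + 0.039 + 0.056 + 0.065 = 0.191.
P(Brand ∈ {B, C, E}) = 0.241 + 0.240 + 0.191 = 0.672; P(Region=East, Brand ∈ {B, C, E}) = 0.101 + 0.046 + 0.056 = 0.203.
P(Region=East | Brand ∈ {B, C, E}) = 0.203/0.672 = 0.302.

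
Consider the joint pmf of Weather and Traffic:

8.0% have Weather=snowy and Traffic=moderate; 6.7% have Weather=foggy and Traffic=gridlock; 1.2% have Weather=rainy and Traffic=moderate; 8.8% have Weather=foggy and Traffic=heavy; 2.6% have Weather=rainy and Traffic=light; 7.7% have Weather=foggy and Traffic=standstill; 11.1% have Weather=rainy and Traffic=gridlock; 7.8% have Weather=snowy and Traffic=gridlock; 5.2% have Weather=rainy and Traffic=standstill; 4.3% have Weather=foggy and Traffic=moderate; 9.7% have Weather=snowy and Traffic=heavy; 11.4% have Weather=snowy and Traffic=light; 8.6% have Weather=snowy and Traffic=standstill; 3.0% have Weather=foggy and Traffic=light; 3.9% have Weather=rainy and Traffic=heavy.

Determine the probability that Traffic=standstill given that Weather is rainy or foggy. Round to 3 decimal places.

P(Weather=rainy) = 0.026 + 0.012 + 0.039 + 0.111 + 0.052 = 0.240.
P(Weather=foggy) = 0.030 + 0.043 + 0.088 + 0.067 + 0.077 = 0.305.
P(Weather ∈ {rainy, foggy}) = 0.240 + 0.305 = 0.545; P(Traffic=standstill, Weather ∈ {rainy, foggy}) = 0.052 + 0.077 = 0.129.
P(Traffic=standstill | Weather ∈ {rainy, foggy}) = 0.129/0.545 = 0.237.

0.237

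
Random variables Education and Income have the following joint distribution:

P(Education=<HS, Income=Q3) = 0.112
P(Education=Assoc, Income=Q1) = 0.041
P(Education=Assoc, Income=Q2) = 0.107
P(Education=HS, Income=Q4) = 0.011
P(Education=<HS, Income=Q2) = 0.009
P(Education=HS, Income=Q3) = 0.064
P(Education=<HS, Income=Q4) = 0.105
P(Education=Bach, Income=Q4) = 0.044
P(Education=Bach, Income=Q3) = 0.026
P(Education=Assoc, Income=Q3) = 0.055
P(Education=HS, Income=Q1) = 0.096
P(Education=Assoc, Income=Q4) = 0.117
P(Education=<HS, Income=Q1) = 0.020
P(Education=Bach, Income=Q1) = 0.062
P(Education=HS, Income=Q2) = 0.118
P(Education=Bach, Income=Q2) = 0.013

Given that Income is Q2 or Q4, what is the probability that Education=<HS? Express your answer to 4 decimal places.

0.2176

P(Income=Q2) = 0.009 + 0.118 + 0.107 + 0.013 = 0.247.
P(Income=Q4) = 0.105 + 0.011 + 0.117 + 0.044 = 0.277.
P(Income ∈ {Q2, Q4}) = 0.247 + 0.277 = 0.524; P(Education=<HS, Income ∈ {Q2, Q4}) = 0.009 + 0.105 = 0.114.
P(Education=<HS | Income ∈ {Q2, Q4}) = 0.114/0.524 = 0.2176.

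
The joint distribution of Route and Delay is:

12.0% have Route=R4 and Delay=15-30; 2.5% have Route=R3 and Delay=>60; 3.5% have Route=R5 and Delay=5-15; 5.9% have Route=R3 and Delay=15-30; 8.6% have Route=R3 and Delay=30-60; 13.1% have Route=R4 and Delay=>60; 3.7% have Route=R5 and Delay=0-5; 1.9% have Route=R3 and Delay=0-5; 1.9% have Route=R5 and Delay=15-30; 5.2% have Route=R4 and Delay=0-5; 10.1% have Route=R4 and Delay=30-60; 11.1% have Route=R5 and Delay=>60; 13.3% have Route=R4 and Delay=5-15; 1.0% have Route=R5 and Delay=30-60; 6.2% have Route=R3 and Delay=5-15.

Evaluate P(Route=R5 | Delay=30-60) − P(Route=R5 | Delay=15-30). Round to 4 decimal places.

-0.0452

P(Delay=30-60) = 0.086 + 0.101 + 0.010 = 0.197; P(Route=R5 | Delay=30-60) = 0.010/0.197 = 0.05076.
P(Delay=15-30) = 0.059 + 0.120 + 0.019 = 0.198; P(Route=R5 | Delay=15-30) = 0.019/0.198 = 0.09596.
Difference = -0.0452.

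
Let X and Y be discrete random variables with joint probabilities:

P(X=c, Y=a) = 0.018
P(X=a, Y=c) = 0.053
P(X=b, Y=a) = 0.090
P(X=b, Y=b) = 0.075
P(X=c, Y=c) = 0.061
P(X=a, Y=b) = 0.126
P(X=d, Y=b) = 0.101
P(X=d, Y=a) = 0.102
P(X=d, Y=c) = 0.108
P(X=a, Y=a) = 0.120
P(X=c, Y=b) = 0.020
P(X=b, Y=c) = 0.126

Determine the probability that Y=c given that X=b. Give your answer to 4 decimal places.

0.4330

P(X=b) = 0.090 + 0.075 + 0.126 = 0.291.
P(Y=c | X=b) = 0.126/0.291 = 0.4330.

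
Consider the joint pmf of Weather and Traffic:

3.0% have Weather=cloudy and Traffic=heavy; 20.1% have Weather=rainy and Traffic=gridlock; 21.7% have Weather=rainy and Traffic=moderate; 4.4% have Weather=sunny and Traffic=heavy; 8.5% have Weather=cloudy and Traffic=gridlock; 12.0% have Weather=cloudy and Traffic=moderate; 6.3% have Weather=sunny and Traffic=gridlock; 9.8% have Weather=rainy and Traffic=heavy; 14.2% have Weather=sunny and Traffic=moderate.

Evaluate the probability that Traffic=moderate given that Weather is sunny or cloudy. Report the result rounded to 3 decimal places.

P(Weather=sunny) = 0.142 + 0.044 + 0.063 = 0.249.
P(Weather=cloudy) = 0.120 + 0.030 + 0.085 = 0.235.
P(Weather ∈ {sunny, cloudy}) = 0.249 + 0.235 = 0.484; P(Traffic=moderate, Weather ∈ {sunny, cloudy}) = 0.142 + 0.120 = 0.262.
P(Traffic=moderate | Weather ∈ {sunny, cloudy}) = 0.262/0.484 = 0.541.

0.541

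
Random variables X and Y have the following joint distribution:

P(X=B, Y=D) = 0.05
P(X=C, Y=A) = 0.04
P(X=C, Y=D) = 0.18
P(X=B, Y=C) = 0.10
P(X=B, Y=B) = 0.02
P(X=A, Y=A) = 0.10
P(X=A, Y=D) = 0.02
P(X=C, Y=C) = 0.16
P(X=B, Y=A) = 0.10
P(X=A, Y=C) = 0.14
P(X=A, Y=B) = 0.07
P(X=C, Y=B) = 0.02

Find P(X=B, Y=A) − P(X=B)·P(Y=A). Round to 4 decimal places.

P(X=B) = 0.10 + 0.02 + 0.10 + 0.05 = 0.27.
P(Y=A) = 0.10 + 0.10 + 0.04 = 0.24.
P(X=B, Y=A) − P(X=B)P(Y=A) = 0.10 − 0.27×0.24 = 0.0352.

0.0352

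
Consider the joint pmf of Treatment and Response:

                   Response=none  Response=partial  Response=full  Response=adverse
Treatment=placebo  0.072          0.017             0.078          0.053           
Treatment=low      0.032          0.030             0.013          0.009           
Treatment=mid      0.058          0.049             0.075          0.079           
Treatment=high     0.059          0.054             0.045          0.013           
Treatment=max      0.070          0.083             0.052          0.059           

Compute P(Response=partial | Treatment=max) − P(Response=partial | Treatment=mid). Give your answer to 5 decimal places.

P(Treatment=max) = 0.070 + 0.083 + 0.052 + 0.059 = 0.264; P(Response=partial | Treatment=max) = 0.083/0.264 = 0.314394.
P(Treatment=mid) = 0.058 + 0.049 + 0.075 + 0.079 = 0.261; P(Response=partial | Treatment=mid) = 0.049/0.261 = 0.187739.
Difference = 0.12665.

0.12665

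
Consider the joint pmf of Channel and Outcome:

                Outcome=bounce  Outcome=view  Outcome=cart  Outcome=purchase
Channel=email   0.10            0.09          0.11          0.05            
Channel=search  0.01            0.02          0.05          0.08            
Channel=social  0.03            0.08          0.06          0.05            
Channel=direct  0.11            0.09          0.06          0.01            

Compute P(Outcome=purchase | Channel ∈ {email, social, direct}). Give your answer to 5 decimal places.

0.13095

P(Channel=email) = 0.10 + 0.09 + 0.11 + 0.05 = 0.35.
P(Channel=social) = 0.03 + 0.08 + 0.06 + 0.05 = 0.22.
P(Channel=direct) = 0.11 + 0.09 + 0.06 + 0.01 = 0.27.
P(Channel ∈ {email, social, direct}) = 0.35 + 0.22 + 0.27 = 0.84; P(Outcome=purchase, Channel ∈ {email, social, direct}) = 0.05 + 0.05 + 0.01 = 0.11.
P(Outcome=purchase | Channel ∈ {email, social, direct}) = 0.11/0.84 = 0.13095.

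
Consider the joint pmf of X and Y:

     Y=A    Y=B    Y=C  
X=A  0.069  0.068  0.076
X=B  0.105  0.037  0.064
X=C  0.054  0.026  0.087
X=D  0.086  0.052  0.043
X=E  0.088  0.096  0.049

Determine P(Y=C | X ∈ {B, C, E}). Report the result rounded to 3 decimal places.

P(X=B) = 0.105 + 0.037 + 0.064 = 0.206.
P(X=C) = 0.054 + 0.026 + 0.087 = 0.167.
P(X=E) = 0.088 + 0.096 + 0.049 = 0.233.
P(X ∈ {B, C, E}) = 0.206 + 0.167 + 0.233 = 0.606; P(Y=C, X ∈ {B, C, E}) = 0.064 + 0.087 + 0.049 = 0.200.
P(Y=C | X ∈ {B, C, E}) = 0.200/0.606 = 0.330.

0.330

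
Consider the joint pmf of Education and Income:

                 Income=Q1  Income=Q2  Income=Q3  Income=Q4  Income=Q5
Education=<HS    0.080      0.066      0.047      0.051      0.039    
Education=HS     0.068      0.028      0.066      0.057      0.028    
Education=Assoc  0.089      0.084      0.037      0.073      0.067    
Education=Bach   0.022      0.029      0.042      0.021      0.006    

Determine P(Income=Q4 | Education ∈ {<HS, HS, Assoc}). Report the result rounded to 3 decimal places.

P(Education=<HS) = 0.080 + 0.066 + 0.047 + 0.051 + 0.039 = 0.283.
P(Education=HS) = 0.068 + 0.028 + 0.066 + 0.057 + 0.028 = 0.247.
P(Education=Assoc) = 0.089 + 0.084 + 0.037 + 0.073 + 0.067 = 0.350.
P(Education ∈ {<HS, HS, Assoc}) = 0.283 + 0.247 + 0.350 = 0.880; P(Income=Q4, Education ∈ {<HS, HS, Assoc}) = 0.051 + 0.057 + 0.073 = 0.181.
P(Income=Q4 | Education ∈ {<HS, HS, Assoc}) = 0.181/0.880 = 0.206.

0.206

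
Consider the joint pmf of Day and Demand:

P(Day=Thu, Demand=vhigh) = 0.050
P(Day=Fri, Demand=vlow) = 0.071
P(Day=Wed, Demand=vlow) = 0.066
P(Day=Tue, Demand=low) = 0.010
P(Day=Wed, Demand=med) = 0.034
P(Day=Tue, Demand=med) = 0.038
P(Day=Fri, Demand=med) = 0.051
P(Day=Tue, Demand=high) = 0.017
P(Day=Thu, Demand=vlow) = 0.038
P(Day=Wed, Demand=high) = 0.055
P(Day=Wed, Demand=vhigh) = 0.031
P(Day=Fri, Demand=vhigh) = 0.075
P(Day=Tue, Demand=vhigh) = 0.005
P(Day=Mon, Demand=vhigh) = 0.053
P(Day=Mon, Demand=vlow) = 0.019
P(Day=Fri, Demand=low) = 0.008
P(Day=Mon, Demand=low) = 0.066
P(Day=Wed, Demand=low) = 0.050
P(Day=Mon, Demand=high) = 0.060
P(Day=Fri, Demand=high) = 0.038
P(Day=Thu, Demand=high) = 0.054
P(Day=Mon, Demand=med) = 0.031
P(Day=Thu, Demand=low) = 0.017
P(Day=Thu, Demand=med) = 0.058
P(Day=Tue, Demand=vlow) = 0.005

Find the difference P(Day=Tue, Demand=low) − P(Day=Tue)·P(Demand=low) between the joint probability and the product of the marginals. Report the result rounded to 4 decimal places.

P(Day=Tue) = 0.005 + 0.010 + 0.038 + 0.017 + 0.005 = 0.075.
P(Demand=low) = 0.066 + 0.010 + 0.050 + 0.017 + 0.008 = 0.151.
P(Day=Tue, Demand=low) − P(Day=Tue)P(Demand=low) = 0.010 − 0.075×0.151 = -0.0013.

-0.0013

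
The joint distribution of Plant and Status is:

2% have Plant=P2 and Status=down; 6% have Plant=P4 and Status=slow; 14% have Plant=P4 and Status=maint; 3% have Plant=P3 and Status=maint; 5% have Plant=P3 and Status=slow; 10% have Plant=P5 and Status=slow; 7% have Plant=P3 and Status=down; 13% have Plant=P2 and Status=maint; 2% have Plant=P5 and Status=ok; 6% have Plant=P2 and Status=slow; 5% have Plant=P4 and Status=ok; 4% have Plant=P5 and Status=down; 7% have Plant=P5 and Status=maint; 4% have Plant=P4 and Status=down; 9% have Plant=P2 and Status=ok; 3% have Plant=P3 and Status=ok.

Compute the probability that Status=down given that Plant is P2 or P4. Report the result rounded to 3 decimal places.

P(Plant=P2) = 0.09 + 0.06 + 0.02 + 0.13 = 0.30.
P(Plant=P4) = 0.05 + 0.06 + 0.04 + 0.14 = 0.29.
P(Plant ∈ {P2, P4}) = 0.30 + 0.29 = 0.59; P(Status=down, Plant ∈ {P2, P4}) = 0.02 + 0.04 = 0.06.
P(Status=down | Plant ∈ {P2, P4}) = 0.06/0.59 = 0.102.

0.102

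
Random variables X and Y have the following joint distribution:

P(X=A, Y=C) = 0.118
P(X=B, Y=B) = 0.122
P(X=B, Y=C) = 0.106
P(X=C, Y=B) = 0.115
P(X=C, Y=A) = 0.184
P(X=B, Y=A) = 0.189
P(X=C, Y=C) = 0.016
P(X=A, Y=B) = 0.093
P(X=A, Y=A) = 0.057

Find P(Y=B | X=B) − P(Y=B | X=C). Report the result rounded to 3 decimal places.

-0.073

P(X=B) = 0.189 + 0.122 + 0.106 = 0.417; P(Y=B | X=B) = 0.122/0.417 = 0.2926.
P(X=C) = 0.184 + 0.115 + 0.016 = 0.315; P(Y=B | X=C) = 0.115/0.315 = 0.3651.
Difference = -0.073.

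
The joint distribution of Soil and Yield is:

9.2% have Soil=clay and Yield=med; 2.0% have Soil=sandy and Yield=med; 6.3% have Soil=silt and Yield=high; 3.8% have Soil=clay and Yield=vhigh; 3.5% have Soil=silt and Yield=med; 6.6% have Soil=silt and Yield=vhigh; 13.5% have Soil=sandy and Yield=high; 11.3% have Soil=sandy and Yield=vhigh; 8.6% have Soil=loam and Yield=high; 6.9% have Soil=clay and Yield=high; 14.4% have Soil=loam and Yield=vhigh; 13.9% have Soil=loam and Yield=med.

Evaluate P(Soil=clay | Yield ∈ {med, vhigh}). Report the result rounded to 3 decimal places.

P(Yield=med) = 0.020 + 0.139 + 0.092 + 0.035 = 0.286.
P(Yield=vhigh) = 0.113 + 0.144 + 0.038 + 0.066 = 0.361.
P(Yield ∈ {med, vhigh}) = 0.286 + 0.361 = 0.647; P(Soil=clay, Yield ∈ {med, vhigh}) = 0.092 + 0.038 = 0.130.
P(Soil=clay | Yield ∈ {med, vhigh}) = 0.130/0.647 = 0.201.

0.201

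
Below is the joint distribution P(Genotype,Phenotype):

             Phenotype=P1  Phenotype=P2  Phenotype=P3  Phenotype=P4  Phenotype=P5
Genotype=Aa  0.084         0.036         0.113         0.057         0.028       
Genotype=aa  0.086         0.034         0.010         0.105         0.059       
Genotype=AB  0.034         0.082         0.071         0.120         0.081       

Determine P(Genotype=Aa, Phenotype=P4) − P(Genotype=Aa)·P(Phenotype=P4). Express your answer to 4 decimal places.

-0.0327

P(Genotype=Aa) = 0.084 + 0.036 + 0.113 + 0.057 + 0.028 = 0.318.
P(Phenotype=P4) = 0.057 + 0.105 + 0.120 = 0.282.
P(Genotype=Aa, Phenotype=P4) − P(Genotype=Aa)P(Phenotype=P4) = 0.057 − 0.318×0.282 = -0.0327.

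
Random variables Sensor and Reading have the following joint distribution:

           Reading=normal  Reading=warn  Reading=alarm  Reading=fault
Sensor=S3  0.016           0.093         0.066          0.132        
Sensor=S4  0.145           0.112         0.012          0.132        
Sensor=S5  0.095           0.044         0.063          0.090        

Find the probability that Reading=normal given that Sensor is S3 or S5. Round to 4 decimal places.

P(Sensor=S3) = 0.016 + 0.093 + 0.066 + 0.132 = 0.307.
P(Sensor=S5) = 0.095 + 0.044 + 0.063 + 0.090 = 0.292.
P(Sensor ∈ {S3, S5}) = 0.307 + 0.292 = 0.599; P(Reading=normal, Sensor ∈ {S3, S5}) = 0.016 + 0.095 = 0.111.
P(Reading=normal | Sensor ∈ {S3, S5}) = 0.111/0.599 = 0.1853.

0.1853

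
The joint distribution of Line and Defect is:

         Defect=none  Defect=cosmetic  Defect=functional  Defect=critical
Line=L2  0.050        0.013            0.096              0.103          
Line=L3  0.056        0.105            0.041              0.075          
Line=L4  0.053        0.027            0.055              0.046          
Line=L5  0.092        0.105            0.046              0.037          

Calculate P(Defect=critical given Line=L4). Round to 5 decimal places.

P(Line=L4) = 0.053 + 0.027 + 0.055 + 0.046 = 0.181.
P(Defect=critical | Line=L4) = 0.046/0.181 = 0.25414.

0.25414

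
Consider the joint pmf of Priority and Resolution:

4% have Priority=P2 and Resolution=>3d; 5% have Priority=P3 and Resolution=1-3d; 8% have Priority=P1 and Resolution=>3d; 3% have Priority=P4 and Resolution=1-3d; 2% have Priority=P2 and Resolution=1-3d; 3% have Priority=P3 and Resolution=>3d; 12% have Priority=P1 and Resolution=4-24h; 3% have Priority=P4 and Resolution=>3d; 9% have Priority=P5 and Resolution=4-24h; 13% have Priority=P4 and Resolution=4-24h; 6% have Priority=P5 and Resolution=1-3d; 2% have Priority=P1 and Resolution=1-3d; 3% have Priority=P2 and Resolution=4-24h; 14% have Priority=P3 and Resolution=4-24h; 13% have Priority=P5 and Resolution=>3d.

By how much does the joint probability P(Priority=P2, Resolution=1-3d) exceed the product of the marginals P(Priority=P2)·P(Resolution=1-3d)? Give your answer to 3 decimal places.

P(Priority=P2) = 0.03 + 0.02 + 0.04 = 0.09.
P(Resolution=1-3d) = 0.02 + 0.02 + 0.05 + 0.03 + 0.06 = 0.18.
P(Priority=P2, Resolution=1-3d) − P(Priority=P2)P(Resolution=1-3d) = 0.02 − 0.09×0.18 = 0.004.

0.004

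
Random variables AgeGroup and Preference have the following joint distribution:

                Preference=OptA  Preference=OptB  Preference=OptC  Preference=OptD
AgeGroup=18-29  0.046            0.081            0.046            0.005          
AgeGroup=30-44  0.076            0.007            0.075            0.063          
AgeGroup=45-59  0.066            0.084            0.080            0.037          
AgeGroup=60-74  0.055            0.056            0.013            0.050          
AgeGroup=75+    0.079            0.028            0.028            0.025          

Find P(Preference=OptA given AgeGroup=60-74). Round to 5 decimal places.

P(AgeGroup=60-74) = 0.055 + 0.056 + 0.013 + 0.050 = 0.174.
P(Preference=OptA | AgeGroup=60-74) = 0.055/0.174 = 0.31609.

0.31609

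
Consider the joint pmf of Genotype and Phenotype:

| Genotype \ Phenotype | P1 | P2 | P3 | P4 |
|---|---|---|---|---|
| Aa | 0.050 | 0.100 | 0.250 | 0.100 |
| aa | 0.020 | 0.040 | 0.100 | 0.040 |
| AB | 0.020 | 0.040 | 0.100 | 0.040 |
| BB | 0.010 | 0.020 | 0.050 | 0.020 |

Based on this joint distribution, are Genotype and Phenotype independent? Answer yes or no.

yes

Every cell satisfies P(Genotype,Phenotype) = P(Genotype)·P(Phenotype). For instance P(Genotype=BB) = 0.100, P(Phenotype=P1) = 0.100, and 0.100×0.100 = 0.010 matches the joint entry. So Genotype and Phenotype are independent.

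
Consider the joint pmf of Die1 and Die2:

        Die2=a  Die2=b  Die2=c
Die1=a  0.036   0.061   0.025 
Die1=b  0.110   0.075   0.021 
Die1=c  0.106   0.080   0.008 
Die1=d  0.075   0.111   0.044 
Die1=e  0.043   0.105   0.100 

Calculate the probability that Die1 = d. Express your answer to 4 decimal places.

P(Die1=d) = 0.075 + 0.111 + 0.044 = 0.230.

0.2300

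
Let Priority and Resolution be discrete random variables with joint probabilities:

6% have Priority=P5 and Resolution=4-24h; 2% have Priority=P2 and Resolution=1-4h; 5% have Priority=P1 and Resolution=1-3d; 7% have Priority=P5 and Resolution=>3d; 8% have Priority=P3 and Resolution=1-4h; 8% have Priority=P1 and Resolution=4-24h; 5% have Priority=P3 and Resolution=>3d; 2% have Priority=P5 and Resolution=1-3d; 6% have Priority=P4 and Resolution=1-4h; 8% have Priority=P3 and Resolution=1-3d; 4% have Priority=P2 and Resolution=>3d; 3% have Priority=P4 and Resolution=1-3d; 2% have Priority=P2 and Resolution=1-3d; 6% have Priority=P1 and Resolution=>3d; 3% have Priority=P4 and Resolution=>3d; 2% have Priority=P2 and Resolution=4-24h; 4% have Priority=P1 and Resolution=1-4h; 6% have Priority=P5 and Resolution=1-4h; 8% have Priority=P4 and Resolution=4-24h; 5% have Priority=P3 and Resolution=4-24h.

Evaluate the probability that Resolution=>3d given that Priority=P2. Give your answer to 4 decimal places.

0.4000

P(Priority=P2) = 0.02 + 0.02 + 0.02 + 0.04 = 0.10.
P(Resolution=>3d | Priority=P2) = 0.04/0.10 = 0.4000.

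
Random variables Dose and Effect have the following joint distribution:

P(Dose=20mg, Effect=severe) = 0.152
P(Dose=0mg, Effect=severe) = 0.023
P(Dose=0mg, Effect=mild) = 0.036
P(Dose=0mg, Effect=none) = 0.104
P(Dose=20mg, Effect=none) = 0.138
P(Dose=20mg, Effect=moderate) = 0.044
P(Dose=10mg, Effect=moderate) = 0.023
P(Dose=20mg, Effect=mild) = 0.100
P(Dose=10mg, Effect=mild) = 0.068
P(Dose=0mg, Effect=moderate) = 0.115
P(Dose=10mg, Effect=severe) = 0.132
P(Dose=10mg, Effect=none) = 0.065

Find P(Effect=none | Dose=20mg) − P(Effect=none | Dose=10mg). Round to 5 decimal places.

0.09228

P(Dose=20mg) = 0.138 + 0.100 + 0.044 + 0.152 = 0.434; P(Effect=none | Dose=20mg) = 0.138/0.434 = 0.317972.
P(Dose=10mg) = 0.065 + 0.068 + 0.023 + 0.132 = 0.288; P(Effect=none | Dose=10mg) = 0.065/0.288 = 0.225694.
Difference = 0.09228.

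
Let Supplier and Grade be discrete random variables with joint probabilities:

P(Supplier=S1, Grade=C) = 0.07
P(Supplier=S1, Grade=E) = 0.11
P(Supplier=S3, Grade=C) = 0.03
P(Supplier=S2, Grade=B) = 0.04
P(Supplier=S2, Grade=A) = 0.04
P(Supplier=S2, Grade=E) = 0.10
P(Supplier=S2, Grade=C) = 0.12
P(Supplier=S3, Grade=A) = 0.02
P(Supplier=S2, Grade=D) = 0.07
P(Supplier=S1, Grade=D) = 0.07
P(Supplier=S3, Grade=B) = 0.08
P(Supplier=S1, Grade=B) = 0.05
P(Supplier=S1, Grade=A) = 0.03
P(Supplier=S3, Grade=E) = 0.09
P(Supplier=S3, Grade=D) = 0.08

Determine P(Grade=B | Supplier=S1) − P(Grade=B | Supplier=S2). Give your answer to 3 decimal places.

0.043

P(Supplier=S1) = 0.03 + 0.05 + 0.07 + 0.07 + 0.11 = 0.33; P(Grade=B | Supplier=S1) = 0.05/0.33 = 0.1515.
P(Supplier=S2) = 0.04 + 0.04 + 0.12 + 0.07 + 0.10 = 0.37; P(Grade=B | Supplier=S2) = 0.04/0.37 = 0.1081.
Difference = 0.043.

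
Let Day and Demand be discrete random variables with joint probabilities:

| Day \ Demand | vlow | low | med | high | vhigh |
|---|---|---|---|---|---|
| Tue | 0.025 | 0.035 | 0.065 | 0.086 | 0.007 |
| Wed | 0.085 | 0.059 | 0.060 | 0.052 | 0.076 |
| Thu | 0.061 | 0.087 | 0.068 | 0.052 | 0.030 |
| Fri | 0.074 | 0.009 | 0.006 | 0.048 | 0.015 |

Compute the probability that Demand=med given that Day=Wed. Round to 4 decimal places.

P(Day=Wed) = 0.085 + 0.059 + 0.060 + 0.052 + 0.076 = 0.332.
P(Demand=med | Day=Wed) = 0.060/0.332 = 0.1807.

0.1807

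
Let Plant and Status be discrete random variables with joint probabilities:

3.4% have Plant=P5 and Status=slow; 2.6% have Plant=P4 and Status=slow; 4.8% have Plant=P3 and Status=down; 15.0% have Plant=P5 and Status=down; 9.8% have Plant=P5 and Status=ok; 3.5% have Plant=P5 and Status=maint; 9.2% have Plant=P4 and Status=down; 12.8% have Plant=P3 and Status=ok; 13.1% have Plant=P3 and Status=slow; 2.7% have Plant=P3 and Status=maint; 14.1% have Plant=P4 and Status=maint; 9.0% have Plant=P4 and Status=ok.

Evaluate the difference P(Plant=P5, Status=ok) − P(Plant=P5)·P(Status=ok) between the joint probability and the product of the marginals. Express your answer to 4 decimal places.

P(Plant=P5) = 0.098 + 0.034 + 0.150 + 0.035 = 0.317.
P(Status=ok) = 0.128 + 0.090 + 0.098 = 0.316.
P(Plant=P5, Status=ok) − P(Plant=P5)P(Status=ok) = 0.098 − 0.317×0.316 = -0.0022.

-0.0022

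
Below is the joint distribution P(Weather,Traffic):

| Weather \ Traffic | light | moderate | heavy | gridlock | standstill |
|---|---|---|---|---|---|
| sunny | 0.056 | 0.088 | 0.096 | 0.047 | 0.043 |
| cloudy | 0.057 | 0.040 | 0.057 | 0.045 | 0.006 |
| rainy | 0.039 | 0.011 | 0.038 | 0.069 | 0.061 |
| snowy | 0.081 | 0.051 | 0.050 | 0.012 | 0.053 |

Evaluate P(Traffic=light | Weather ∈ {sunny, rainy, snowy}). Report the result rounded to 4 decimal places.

P(Weather=sunny) = 0.056 + 0.088 + 0.096 + 0.047 + 0.043 = 0.330.
P(Weather=rainy) = 0.039 + 0.011 + 0.038 + 0.069 + 0.061 = 0.218.
P(Weather=snowy) = 0.081 + 0.051 + 0.050 + 0.012 + 0.053 = 0.247.
P(Weather ∈ {sunny, rainy, snowy}) = 0.330 + 0.218 + 0.247 = 0.795; P(Traffic=light, Weather ∈ {sunny, rainy, snowy}) = 0.056 + 0.039 + 0.081 = 0.176.
P(Traffic=light | Weather ∈ {sunny, rainy, snowy}) = 0.176/0.795 = 0.2214.

0.2214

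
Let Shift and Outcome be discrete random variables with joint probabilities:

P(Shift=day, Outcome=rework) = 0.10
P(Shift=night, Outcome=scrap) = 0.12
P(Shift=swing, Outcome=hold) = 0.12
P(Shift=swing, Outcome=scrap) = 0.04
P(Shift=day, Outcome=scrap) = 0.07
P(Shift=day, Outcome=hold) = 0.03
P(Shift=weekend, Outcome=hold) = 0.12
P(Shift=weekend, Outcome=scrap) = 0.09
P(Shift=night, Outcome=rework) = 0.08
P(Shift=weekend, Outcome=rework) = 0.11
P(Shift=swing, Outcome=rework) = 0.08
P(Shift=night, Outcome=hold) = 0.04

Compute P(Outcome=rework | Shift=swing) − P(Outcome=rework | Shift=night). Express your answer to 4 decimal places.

0.0000

P(Shift=swing) = 0.08 + 0.04 + 0.12 = 0.24; P(Outcome=rework | Shift=swing) = 0.08/0.24 = 0.33333.
P(Shift=night) = 0.08 + 0.12 + 0.04 = 0.24; P(Outcome=rework | Shift=night) = 0.08/0.24 = 0.33333.
Difference = 0.0000.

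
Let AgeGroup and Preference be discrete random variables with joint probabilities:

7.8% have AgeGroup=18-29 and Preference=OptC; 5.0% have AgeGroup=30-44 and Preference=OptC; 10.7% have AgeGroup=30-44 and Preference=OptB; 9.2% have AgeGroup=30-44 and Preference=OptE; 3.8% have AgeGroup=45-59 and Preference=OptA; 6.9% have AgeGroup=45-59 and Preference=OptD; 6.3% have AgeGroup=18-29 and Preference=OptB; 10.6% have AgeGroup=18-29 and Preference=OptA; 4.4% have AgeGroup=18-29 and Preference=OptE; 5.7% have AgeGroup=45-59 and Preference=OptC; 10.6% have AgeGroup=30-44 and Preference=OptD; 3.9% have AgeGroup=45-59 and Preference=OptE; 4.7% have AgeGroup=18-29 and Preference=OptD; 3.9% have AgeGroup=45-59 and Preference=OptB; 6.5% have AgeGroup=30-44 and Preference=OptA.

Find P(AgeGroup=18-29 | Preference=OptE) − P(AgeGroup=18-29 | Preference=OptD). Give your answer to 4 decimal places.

0.0397

P(Preference=OptE) = 0.044 + 0.092 + 0.039 = 0.175; P(AgeGroup=18-29 | Preference=OptE) = 0.044/0.175 = 0.25143.
P(Preference=OptD) = 0.047 + 0.106 + 0.069 = 0.222; P(AgeGroup=18-29 | Preference=OptD) = 0.047/0.222 = 0.21171.
Difference = 0.0397.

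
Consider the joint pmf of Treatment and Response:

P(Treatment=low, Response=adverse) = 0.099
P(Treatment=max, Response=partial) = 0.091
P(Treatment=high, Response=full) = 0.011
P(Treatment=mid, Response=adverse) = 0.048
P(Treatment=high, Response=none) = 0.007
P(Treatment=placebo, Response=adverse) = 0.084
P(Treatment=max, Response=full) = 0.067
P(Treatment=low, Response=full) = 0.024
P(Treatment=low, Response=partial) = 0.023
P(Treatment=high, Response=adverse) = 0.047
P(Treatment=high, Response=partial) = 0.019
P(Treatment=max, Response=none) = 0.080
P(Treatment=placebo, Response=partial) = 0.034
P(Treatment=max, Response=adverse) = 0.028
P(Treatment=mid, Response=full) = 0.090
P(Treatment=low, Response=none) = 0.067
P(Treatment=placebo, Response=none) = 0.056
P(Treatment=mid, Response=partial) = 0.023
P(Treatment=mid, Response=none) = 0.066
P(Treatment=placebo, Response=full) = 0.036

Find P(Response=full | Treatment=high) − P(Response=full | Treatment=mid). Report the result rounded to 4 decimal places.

-0.2655

P(Treatment=high) = 0.007 + 0.019 + 0.011 + 0.047 = 0.084; P(Response=full | Treatment=high) = 0.011/0.084 = 0.13095.
P(Treatment=mid) = 0.066 + 0.023 + 0.090 + 0.048 = 0.227; P(Response=full | Treatment=mid) = 0.090/0.227 = 0.39648.
Difference = -0.2655.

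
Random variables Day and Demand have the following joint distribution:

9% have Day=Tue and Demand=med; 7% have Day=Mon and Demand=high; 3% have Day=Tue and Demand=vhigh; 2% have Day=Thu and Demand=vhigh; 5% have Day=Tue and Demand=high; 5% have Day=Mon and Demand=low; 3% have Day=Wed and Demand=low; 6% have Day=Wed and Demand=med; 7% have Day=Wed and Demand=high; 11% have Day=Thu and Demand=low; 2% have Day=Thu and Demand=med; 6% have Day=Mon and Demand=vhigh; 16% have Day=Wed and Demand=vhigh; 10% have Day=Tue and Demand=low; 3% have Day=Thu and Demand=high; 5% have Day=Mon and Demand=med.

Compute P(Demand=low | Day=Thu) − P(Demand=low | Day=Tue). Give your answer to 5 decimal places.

0.24074

P(Day=Thu) = 0.11 + 0.02 + 0.03 + 0.02 = 0.18; P(Demand=low | Day=Thu) = 0.11/0.18 = 0.611111.
P(Day=Tue) = 0.10 + 0.09 + 0.05 + 0.03 = 0.27; P(Demand=low | Day=Tue) = 0.10/0.27 = 0.370370.
Difference = 0.24074.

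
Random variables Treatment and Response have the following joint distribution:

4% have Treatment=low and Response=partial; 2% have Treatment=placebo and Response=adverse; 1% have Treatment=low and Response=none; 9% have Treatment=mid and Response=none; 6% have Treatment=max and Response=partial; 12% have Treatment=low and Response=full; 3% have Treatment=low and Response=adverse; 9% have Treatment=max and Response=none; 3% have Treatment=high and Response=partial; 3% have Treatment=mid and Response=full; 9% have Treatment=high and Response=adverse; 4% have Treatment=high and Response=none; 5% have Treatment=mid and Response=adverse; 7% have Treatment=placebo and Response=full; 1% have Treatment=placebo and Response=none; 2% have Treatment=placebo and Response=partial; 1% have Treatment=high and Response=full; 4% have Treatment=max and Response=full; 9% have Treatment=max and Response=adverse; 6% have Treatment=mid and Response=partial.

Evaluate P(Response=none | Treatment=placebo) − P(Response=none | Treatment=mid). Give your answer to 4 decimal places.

-0.3080

P(Treatment=placebo) = 0.01 + 0.02 + 0.07 + 0.02 = 0.12; P(Response=none | Treatment=placebo) = 0.01/0.12 = 0.08333.
P(Treatment=mid) = 0.09 + 0.06 + 0.03 + 0.05 = 0.23; P(Response=none | Treatment=mid) = 0.09/0.23 = 0.39130.
Difference = -0.3080.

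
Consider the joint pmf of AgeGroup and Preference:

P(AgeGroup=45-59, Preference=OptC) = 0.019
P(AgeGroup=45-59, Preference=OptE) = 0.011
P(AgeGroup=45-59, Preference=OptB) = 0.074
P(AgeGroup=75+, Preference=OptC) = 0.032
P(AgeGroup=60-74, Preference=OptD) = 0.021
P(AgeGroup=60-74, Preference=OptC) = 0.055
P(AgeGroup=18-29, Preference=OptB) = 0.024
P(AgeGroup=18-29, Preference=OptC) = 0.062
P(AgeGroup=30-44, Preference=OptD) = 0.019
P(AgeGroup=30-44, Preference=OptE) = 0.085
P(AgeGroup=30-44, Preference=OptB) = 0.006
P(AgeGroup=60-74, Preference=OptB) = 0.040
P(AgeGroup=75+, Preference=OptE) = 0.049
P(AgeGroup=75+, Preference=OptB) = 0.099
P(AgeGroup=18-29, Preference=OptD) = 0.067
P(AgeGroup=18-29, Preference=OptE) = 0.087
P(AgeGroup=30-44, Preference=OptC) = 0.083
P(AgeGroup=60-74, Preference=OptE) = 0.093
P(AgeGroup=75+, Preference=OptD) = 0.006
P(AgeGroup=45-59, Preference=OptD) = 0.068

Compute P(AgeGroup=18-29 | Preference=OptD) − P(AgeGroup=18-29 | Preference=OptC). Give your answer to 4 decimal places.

P(Preference=OptD) = 0.067 + 0.019 + 0.068 + 0.021 + 0.006 = 0.181; P(AgeGroup=18-29 | Preference=OptD) = 0.067/0.181 = 0.37017.
P(Preference=OptC) = 0.062 + 0.083 + 0.019 + 0.055 + 0.032 = 0.251; P(AgeGroup=18-29 | Preference=OptC) = 0.062/0.251 = 0.24701.
Difference = 0.1232.

0.1232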